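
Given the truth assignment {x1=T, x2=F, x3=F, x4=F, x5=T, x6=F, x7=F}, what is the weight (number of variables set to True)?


The weight is the number of variables assigned True.
True variables: x1, x5.
Weight = 2.

2


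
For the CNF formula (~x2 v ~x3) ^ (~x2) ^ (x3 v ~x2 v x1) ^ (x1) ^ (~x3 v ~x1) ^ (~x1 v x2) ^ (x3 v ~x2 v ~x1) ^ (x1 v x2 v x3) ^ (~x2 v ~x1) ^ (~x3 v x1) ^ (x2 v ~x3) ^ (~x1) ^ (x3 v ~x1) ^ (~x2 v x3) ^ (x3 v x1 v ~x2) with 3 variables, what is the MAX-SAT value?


Enumerate all 8 truth assignments.
For each, count how many of the 15 clauses are satisfied.
The formula is not fully satisfiable, so the maximum is below 15.
Maximum simultaneously satisfiable clauses = 13.

13


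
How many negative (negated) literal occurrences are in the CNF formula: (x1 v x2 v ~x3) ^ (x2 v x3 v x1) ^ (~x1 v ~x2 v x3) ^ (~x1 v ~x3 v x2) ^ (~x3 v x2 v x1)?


Scan each clause for negated literals.
Clause 1: 1 negative; Clause 2: 0 negative; Clause 3: 2 negative; Clause 4: 2 negative; Clause 5: 1 negative.
Total negative literal occurrences = 6.

6


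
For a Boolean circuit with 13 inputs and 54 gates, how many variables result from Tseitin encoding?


The Tseitin transformation introduces one auxiliary variable per gate.
Total variables = inputs + gates = 13 + 54 = 67.

67


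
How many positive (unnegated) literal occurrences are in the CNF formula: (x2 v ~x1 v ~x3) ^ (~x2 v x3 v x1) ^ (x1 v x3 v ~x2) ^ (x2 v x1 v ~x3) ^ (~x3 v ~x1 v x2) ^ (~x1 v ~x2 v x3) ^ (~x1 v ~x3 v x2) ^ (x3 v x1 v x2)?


Scan each clause for unnegated literals.
Clause 1: 1 positive; Clause 2: 2 positive; Clause 3: 2 positive; Clause 4: 2 positive; Clause 5: 1 positive; Clause 6: 1 positive; Clause 7: 1 positive; Clause 8: 3 positive.
Total positive literal occurrences = 13.

13


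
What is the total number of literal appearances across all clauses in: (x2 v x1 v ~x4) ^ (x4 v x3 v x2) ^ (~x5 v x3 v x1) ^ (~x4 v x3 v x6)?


Clause lengths: 3, 3, 3, 3.
Sum = 3 + 3 + 3 + 3 = 12.

12


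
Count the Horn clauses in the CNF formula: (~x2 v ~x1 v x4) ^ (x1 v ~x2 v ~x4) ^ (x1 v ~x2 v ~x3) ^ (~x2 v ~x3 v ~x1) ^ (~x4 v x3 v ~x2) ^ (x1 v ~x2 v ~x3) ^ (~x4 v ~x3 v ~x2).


A Horn clause has at most one positive literal.
Clause 1: 1 positive lit(s) -> Horn
Clause 2: 1 positive lit(s) -> Horn
Clause 3: 1 positive lit(s) -> Horn
Clause 4: 0 positive lit(s) -> Horn
Clause 5: 1 positive lit(s) -> Horn
Clause 6: 1 positive lit(s) -> Horn
Clause 7: 0 positive lit(s) -> Horn
Total Horn clauses = 7.

7


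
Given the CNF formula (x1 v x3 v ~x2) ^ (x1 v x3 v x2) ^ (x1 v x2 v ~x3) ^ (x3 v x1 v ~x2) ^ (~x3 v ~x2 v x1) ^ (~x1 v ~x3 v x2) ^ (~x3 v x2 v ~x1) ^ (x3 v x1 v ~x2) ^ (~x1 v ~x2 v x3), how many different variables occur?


Identify each distinct variable in the formula.
Variables found: x1, x2, x3.
Total distinct variables = 3.

3


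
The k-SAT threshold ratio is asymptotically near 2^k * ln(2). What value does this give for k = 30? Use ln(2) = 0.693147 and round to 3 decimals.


Using the asymptotic formula: threshold ~ 2^k * ln(2).
2^30 = 1073741824.
1073741824 * 0.693147 = 744260924.08.

744260924.08


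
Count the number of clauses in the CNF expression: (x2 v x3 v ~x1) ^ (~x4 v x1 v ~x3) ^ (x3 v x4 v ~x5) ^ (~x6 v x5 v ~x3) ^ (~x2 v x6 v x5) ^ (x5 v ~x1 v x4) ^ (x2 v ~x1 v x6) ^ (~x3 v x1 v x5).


Each group enclosed in parentheses joined by ^ is one clause.
Counting the conjuncts: 8 clauses.

8


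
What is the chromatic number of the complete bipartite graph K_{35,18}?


K_{35,18} is bipartite by definition: the two parts are independent sets, with every edge crossing between them.
Color all vertices in one part with color 1 and all vertices in the other part with color 2.
Since the graph has at least one edge, one color does not suffice.
Chromatic number = 2.

2


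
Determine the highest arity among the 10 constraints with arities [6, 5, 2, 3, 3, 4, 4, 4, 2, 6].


The arities are: 6, 5, 2, 3, 3, 4, 4, 4, 2, 6.
Scan for the maximum value.
Maximum arity = 6.

6


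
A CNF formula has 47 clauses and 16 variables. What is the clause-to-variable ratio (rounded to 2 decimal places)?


Clause-to-variable ratio = clauses / variables.
47 / 16 = 2.94.

2.94


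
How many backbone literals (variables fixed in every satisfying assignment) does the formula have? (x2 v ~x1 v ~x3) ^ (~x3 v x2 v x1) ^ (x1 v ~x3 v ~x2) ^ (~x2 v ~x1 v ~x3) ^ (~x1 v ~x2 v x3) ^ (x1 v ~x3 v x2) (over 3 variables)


Find all satisfying assignments: 3 model(s).
Check which variables have the same value in every model.
Fixed variables: x3=F.
Backbone size = 1.

1


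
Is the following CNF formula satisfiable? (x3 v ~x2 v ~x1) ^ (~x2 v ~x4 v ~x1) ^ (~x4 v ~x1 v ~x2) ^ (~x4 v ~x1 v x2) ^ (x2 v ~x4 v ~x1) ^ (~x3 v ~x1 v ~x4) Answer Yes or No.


Check all 16 possible truth assignments.
Number of satisfying assignments found: 11.
The formula is satisfiable.

Yes


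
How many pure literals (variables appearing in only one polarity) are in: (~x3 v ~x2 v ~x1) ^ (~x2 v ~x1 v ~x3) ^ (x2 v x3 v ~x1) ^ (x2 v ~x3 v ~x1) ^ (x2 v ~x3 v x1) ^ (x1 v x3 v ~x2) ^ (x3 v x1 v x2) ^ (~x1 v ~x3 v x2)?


A pure literal appears in only one polarity across all clauses.
No pure literals found.
Count = 0.

0


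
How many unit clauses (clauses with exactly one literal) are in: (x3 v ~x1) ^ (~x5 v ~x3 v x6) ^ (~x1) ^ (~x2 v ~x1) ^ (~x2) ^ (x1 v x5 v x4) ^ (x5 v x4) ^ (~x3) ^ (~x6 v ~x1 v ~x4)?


A unit clause contains exactly one literal.
Unit clauses found: (~x1), (~x2), (~x3).
Count = 3.

3


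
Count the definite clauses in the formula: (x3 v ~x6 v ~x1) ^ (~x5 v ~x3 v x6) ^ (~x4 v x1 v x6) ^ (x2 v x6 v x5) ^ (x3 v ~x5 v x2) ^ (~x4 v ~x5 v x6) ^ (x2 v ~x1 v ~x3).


A definite clause has exactly one positive literal.
Clause 1: 1 positive -> definite
Clause 2: 1 positive -> definite
Clause 3: 2 positive -> not definite
Clause 4: 3 positive -> not definite
Clause 5: 2 positive -> not definite
Clause 6: 1 positive -> definite
Clause 7: 1 positive -> definite
Definite clause count = 4.

4


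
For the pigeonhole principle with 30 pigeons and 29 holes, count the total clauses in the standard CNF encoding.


The PHP encoding has two parts:
1) At-least-one-hole clauses: 30 (one per pigeon, each with 29 literals).
2) At-most-one-pigeon-per-hole clauses: 29 holes * C(30,2) = 29 * 435 = 12615.
Total clauses = 30 + 12615 = 12645.

12645


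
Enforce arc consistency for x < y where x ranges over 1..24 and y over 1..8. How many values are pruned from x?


For the constraint x < y, x needs a supporting value in y's domain.
x can be at most 7 (one less than y's maximum).
Valid x values from domain: 7 out of 24.
Pruned = 24 - 7 = 17.

17


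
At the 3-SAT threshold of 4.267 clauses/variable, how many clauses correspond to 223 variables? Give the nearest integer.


The 3-SAT phase transition occurs at approximately 4.267 clauses per variable.
m = 4.267 * 223 = 951.541.
Rounded to nearest integer: 952.

952


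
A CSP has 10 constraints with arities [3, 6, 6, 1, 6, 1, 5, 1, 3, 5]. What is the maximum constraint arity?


The arities are: 3, 6, 6, 1, 6, 1, 5, 1, 3, 5.
Scan for the maximum value.
Maximum arity = 6.

6


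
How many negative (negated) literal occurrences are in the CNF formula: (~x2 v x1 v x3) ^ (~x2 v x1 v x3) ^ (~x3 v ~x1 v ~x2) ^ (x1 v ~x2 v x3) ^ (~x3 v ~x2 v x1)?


Scan each clause for negated literals.
Clause 1: 1 negative; Clause 2: 1 negative; Clause 3: 3 negative; Clause 4: 1 negative; Clause 5: 2 negative.
Total negative literal occurrences = 8.

8


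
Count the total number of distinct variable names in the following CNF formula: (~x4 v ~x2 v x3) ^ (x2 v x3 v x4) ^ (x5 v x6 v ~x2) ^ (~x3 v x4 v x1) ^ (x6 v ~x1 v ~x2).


Identify each distinct variable in the formula.
Variables found: x1, x2, x3, x4, x5, x6.
Total distinct variables = 6.

6


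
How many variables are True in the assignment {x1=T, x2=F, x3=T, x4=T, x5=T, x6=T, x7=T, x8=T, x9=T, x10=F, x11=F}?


The weight is the number of variables assigned True.
True variables: x1, x3, x4, x5, x6, x7, x8, x9.
Weight = 8.

8


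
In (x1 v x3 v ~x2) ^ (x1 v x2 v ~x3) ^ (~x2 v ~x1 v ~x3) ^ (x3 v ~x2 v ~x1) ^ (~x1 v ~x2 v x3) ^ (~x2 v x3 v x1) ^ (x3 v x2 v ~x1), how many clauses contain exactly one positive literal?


A definite clause has exactly one positive literal.
Clause 1: 2 positive -> not definite
Clause 2: 2 positive -> not definite
Clause 3: 0 positive -> not definite
Clause 4: 1 positive -> definite
Clause 5: 1 positive -> definite
Clause 6: 2 positive -> not definite
Clause 7: 2 positive -> not definite
Definite clause count = 2.

2


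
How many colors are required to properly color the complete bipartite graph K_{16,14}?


K_{16,14} is bipartite by definition: the two parts are independent sets, with every edge crossing between them.
Color all vertices in one part with color 1 and all vertices in the other part with color 2.
Since the graph has at least one edge, one color does not suffice.
Chromatic number = 2.

2


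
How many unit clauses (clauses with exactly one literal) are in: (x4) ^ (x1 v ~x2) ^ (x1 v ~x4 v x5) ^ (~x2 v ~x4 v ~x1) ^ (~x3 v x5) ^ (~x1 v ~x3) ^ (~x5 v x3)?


A unit clause contains exactly one literal.
Unit clauses found: (x4).
Count = 1.

1


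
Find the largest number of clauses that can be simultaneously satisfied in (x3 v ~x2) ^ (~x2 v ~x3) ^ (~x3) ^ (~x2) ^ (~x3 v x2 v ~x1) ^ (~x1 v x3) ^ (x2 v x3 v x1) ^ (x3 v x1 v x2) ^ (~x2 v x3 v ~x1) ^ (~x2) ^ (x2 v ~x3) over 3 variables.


Enumerate all 8 truth assignments.
For each, count how many of the 11 clauses are satisfied.
The formula is not fully satisfiable, so the maximum is below 11.
Maximum simultaneously satisfiable clauses = 10.

10


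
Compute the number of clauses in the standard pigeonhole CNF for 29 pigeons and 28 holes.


The PHP encoding has two parts:
1) At-least-one-hole clauses: 29 (one per pigeon, each with 28 literals).
2) At-most-one-pigeon-per-hole clauses: 28 holes * C(29,2) = 28 * 406 = 11368.
Total clauses = 29 + 11368 = 11397.

11397


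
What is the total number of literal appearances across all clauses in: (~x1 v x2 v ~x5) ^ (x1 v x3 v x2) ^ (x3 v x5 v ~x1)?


Clause lengths: 3, 3, 3.
Sum = 3 + 3 + 3 = 9.

9


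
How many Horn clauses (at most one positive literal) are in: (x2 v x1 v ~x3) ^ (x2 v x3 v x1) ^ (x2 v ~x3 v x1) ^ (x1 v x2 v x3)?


A Horn clause has at most one positive literal.
Clause 1: 2 positive lit(s) -> not Horn
Clause 2: 3 positive lit(s) -> not Horn
Clause 3: 2 positive lit(s) -> not Horn
Clause 4: 3 positive lit(s) -> not Horn
Total Horn clauses = 0.

0


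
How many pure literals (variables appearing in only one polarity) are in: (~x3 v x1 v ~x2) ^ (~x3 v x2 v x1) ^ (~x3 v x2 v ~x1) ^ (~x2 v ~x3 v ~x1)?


A pure literal appears in only one polarity across all clauses.
Pure literals: x3 (negative only).
Count = 1.

1


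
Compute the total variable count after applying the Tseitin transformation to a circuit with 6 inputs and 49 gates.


The Tseitin transformation introduces one auxiliary variable per gate.
Total variables = inputs + gates = 6 + 49 = 55.

55


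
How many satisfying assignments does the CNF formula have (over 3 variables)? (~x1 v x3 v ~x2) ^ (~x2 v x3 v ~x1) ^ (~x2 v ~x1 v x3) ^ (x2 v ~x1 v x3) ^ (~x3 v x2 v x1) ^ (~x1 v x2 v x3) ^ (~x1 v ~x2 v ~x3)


Enumerate all 8 truth assignments over 3 variables.
Test each against every clause.
Satisfying assignments found: 4.

4


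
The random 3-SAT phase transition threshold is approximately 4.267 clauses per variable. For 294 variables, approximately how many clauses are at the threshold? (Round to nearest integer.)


The 3-SAT phase transition occurs at approximately 4.267 clauses per variable.
m = 4.267 * 294 = 1254.498.
Rounded to nearest integer: 1254.

1254


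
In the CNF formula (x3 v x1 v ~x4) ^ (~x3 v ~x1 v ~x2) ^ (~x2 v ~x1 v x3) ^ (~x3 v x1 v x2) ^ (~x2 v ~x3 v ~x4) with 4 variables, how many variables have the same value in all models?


Find all satisfying assignments: 7 model(s).
Check which variables have the same value in every model.
No variable is fixed across all models.
Backbone size = 0.

0


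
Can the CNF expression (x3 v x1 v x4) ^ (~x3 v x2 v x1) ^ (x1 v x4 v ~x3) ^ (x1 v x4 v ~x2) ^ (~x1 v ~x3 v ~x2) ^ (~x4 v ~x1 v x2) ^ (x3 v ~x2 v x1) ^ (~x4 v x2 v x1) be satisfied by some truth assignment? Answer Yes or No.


Check all 16 possible truth assignments.
Number of satisfying assignments found: 5.
The formula is satisfiable.

Yes


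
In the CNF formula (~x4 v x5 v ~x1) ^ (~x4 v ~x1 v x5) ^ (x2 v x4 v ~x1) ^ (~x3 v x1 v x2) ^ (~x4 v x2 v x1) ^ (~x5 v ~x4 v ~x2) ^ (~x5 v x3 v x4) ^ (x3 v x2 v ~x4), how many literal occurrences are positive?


Scan each clause for unnegated literals.
Clause 1: 1 positive; Clause 2: 1 positive; Clause 3: 2 positive; Clause 4: 2 positive; Clause 5: 2 positive; Clause 6: 0 positive; Clause 7: 2 positive; Clause 8: 2 positive.
Total positive literal occurrences = 12.

12


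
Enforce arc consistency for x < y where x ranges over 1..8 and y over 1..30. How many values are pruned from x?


For the constraint x < y, x needs a supporting value in y's domain.
x can be at most 29 (one less than y's maximum).
Valid x values from domain: 8 out of 8.
Pruned = 8 - 8 = 0.

0


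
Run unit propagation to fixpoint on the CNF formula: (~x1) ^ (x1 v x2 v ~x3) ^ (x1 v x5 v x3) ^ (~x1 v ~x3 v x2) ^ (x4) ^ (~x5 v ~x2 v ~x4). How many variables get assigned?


Unit propagation repeatedly assigns the literal in any unit clause, then simplifies.
Assignments in order: x1 = F, x4 = T.
No further unit clauses remain.
Total variables assigned = 2.

2


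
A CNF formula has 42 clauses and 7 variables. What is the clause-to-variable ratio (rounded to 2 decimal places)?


Clause-to-variable ratio = clauses / variables.
42 / 7 = 6.0.

6.0


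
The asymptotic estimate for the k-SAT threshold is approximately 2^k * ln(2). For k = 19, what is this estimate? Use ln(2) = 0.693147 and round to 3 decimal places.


Using the asymptotic formula: threshold ~ 2^k * ln(2).
2^19 = 524288.
524288 * 0.693147 = 363408.654.

363408.654


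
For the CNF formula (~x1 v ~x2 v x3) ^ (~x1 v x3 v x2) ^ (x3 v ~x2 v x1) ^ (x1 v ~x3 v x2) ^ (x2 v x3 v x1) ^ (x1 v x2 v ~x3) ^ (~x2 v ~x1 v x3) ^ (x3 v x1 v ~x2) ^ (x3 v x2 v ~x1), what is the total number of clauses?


Each group enclosed in parentheses joined by ^ is one clause.
Counting the conjuncts: 9 clauses.

9


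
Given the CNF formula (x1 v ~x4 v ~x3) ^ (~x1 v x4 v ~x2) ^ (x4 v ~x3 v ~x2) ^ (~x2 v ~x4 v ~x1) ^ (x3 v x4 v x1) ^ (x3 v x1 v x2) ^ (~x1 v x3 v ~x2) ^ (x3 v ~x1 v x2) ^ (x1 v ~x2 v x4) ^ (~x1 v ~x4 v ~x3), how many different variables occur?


Identify each distinct variable in the formula.
Variables found: x1, x2, x3, x4.
Total distinct variables = 4.

4


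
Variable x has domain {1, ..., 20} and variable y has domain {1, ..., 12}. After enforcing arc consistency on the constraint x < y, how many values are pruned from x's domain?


For the constraint x < y, x needs a supporting value in y's domain.
x can be at most 11 (one less than y's maximum).
Valid x values from domain: 11 out of 20.
Pruned = 20 - 11 = 9.

9


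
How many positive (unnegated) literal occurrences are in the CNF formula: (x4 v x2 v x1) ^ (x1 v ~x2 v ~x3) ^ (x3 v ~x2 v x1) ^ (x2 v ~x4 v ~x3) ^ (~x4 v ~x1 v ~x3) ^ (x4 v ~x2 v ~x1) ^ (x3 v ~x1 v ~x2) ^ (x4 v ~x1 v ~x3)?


Scan each clause for unnegated literals.
Clause 1: 3 positive; Clause 2: 1 positive; Clause 3: 2 positive; Clause 4: 1 positive; Clause 5: 0 positive; Clause 6: 1 positive; Clause 7: 1 positive; Clause 8: 1 positive.
Total positive literal occurrences = 10.

10


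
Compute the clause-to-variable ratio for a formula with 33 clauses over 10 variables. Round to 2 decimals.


Clause-to-variable ratio = clauses / variables.
33 / 10 = 3.3.

3.3


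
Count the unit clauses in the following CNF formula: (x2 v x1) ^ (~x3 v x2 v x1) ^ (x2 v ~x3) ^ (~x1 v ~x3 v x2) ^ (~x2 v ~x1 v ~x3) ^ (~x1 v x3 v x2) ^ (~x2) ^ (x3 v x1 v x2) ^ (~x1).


A unit clause contains exactly one literal.
Unit clauses found: (~x2), (~x1).
Count = 2.

2


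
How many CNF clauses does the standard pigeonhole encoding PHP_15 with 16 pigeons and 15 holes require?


The PHP encoding has two parts:
1) At-least-one-hole clauses: 16 (one per pigeon, each with 15 literals).
2) At-most-one-pigeon-per-hole clauses: 15 holes * C(16,2) = 15 * 120 = 1800.
Total clauses = 16 + 1800 = 1816.

1816


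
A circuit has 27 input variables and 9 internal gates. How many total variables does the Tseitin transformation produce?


The Tseitin transformation introduces one auxiliary variable per gate.
Total variables = inputs + gates = 27 + 9 = 36.

36


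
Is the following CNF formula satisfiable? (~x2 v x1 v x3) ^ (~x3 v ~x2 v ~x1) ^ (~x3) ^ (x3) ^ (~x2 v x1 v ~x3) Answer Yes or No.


Check all 8 possible truth assignments.
Number of satisfying assignments found: 0.
The formula is unsatisfiable.

No


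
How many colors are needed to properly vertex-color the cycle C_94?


A cycle on an even number of vertices is bipartite: alternate two colors around the cycle.
Since 94 is even, two colors suffice, and at least two are needed because the graph has edges.
Chromatic number = 2.

2


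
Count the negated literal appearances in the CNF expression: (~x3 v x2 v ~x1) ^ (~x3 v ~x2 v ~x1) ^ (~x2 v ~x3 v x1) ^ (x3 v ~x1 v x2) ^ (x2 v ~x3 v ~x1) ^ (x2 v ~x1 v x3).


Scan each clause for negated literals.
Clause 1: 2 negative; Clause 2: 3 negative; Clause 3: 2 negative; Clause 4: 1 negative; Clause 5: 2 negative; Clause 6: 1 negative.
Total negative literal occurrences = 11.

11


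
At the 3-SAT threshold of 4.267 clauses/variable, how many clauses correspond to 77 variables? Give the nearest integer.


The 3-SAT phase transition occurs at approximately 4.267 clauses per variable.
m = 4.267 * 77 = 328.559.
Rounded to nearest integer: 329.

329


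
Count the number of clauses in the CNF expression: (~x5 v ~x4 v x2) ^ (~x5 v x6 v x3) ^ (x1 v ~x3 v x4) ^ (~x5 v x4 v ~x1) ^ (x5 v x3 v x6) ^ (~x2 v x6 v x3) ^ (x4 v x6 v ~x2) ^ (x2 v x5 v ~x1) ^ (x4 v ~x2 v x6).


Each group enclosed in parentheses joined by ^ is one clause.
Counting the conjuncts: 9 clauses.

9


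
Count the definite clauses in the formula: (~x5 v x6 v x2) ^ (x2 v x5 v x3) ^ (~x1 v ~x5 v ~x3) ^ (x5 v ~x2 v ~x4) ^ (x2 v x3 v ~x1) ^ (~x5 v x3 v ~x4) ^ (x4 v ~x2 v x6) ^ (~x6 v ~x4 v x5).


A definite clause has exactly one positive literal.
Clause 1: 2 positive -> not definite
Clause 2: 3 positive -> not definite
Clause 3: 0 positive -> not definite
Clause 4: 1 positive -> definite
Clause 5: 2 positive -> not definite
Clause 6: 1 positive -> definite
Clause 7: 2 positive -> not definite
Clause 8: 1 positive -> definite
Definite clause count = 3.

3


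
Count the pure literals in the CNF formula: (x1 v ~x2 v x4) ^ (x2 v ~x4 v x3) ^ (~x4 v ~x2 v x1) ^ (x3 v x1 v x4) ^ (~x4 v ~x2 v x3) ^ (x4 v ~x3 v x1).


A pure literal appears in only one polarity across all clauses.
Pure literals: x1 (positive only).
Count = 1.

1


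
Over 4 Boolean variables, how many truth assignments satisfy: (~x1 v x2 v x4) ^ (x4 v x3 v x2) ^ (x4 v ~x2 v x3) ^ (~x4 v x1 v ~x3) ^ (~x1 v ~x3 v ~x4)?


Enumerate all 16 truth assignments over 4 variables.
Test each against every clause.
Satisfying assignments found: 7.

7


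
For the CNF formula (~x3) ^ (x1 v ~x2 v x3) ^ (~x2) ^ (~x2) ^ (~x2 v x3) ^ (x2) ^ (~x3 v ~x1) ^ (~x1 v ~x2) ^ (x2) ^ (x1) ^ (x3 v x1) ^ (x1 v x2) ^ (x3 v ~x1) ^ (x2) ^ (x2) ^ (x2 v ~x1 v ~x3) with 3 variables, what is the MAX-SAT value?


Enumerate all 8 truth assignments.
For each, count how many of the 16 clauses are satisfied.
The formula is not fully satisfiable, so the maximum is below 16.
Maximum simultaneously satisfiable clauses = 12.

12


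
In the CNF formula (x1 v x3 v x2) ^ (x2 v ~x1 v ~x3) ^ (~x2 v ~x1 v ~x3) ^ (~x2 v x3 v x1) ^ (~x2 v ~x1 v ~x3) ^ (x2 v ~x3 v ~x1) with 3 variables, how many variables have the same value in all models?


Find all satisfying assignments: 4 model(s).
Check which variables have the same value in every model.
No variable is fixed across all models.
Backbone size = 0.

0


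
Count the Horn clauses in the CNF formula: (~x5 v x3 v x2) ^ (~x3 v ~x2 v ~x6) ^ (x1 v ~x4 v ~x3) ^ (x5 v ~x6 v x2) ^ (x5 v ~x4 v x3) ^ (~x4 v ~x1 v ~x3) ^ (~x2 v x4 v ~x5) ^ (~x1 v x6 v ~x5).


A Horn clause has at most one positive literal.
Clause 1: 2 positive lit(s) -> not Horn
Clause 2: 0 positive lit(s) -> Horn
Clause 3: 1 positive lit(s) -> Horn
Clause 4: 2 positive lit(s) -> not Horn
Clause 5: 2 positive lit(s) -> not Horn
Clause 6: 0 positive lit(s) -> Horn
Clause 7: 1 positive lit(s) -> Horn
Clause 8: 1 positive lit(s) -> Horn
Total Horn clauses = 5.

5


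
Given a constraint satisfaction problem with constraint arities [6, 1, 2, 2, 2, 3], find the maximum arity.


The arities are: 6, 1, 2, 2, 2, 3.
Scan for the maximum value.
Maximum arity = 6.

6


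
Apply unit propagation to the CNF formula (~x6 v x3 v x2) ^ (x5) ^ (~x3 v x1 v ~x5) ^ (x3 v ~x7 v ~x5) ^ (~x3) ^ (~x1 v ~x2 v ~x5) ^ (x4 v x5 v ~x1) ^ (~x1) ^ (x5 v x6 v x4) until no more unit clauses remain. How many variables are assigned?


Unit propagation repeatedly assigns the literal in any unit clause, then simplifies.
Assignments in order: x5 = T, x3 = F, x7 = F, x1 = F.
No further unit clauses remain.
Total variables assigned = 4.

4


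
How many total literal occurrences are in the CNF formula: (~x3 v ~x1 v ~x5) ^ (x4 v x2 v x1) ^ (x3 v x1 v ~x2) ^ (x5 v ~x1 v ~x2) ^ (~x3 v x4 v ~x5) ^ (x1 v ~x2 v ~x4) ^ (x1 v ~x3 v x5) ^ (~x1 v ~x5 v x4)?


Clause lengths: 3, 3, 3, 3, 3, 3, 3, 3.
Sum = 3 + 3 + 3 + 3 + 3 + 3 + 3 + 3 = 24.

24


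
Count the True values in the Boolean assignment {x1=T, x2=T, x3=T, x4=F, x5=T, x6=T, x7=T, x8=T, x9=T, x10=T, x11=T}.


The weight is the number of variables assigned True.
True variables: x1, x2, x3, x5, x6, x7, x8, x9, x10, x11.
Weight = 10.

10


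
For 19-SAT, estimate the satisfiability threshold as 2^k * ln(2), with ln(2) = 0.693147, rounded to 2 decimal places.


Using the asymptotic formula: threshold ~ 2^k * ln(2).
2^19 = 524288.
524288 * 0.693147 = 363408.65.

363408.65


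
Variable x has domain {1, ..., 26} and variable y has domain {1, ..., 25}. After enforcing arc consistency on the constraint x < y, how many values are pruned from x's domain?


For the constraint x < y, x needs a supporting value in y's domain.
x can be at most 24 (one less than y's maximum).
Valid x values from domain: 24 out of 26.
Pruned = 26 - 24 = 2.

2


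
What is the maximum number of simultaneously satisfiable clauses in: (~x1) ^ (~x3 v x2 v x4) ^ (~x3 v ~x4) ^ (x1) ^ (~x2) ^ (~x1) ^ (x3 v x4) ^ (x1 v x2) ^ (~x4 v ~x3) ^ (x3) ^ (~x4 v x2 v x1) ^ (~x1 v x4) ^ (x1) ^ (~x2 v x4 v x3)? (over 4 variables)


Enumerate all 16 truth assignments.
For each, count how many of the 14 clauses are satisfied.
The formula is not fully satisfiable, so the maximum is below 14.
Maximum simultaneously satisfiable clauses = 11.

11


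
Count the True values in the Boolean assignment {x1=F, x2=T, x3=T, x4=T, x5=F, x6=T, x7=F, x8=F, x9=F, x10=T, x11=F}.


The weight is the number of variables assigned True.
True variables: x2, x3, x4, x6, x10.
Weight = 5.

5


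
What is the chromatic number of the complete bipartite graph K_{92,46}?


K_{92,46} is bipartite by definition: the two parts are independent sets, with every edge crossing between them.
Color all vertices in one part with color 1 and all vertices in the other part with color 2.
Since the graph has at least one edge, one color does not suffice.
Chromatic number = 2.

2


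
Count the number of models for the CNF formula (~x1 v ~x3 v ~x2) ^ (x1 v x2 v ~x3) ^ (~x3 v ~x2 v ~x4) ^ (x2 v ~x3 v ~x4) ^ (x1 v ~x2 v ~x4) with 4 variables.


Enumerate all 16 truth assignments over 4 variables.
Test each against every clause.
Satisfying assignments found: 9.

9


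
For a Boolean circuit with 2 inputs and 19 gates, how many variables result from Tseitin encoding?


The Tseitin transformation introduces one auxiliary variable per gate.
Total variables = inputs + gates = 2 + 19 = 21.

21


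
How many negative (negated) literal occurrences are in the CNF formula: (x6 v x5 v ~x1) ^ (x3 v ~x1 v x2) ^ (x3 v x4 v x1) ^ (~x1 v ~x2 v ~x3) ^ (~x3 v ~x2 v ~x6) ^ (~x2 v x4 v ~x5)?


Scan each clause for negated literals.
Clause 1: 1 negative; Clause 2: 1 negative; Clause 3: 0 negative; Clause 4: 3 negative; Clause 5: 3 negative; Clause 6: 2 negative.
Total negative literal occurrences = 10.

10


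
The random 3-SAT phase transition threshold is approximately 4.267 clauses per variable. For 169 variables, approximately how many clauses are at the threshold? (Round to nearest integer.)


The 3-SAT phase transition occurs at approximately 4.267 clauses per variable.
m = 4.267 * 169 = 721.123.
Rounded to nearest integer: 721.

721


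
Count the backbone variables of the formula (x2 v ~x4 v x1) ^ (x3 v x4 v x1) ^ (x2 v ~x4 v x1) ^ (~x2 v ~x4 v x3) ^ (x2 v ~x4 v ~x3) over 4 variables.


Find all satisfying assignments: 9 model(s).
Check which variables have the same value in every model.
No variable is fixed across all models.
Backbone size = 0.

0


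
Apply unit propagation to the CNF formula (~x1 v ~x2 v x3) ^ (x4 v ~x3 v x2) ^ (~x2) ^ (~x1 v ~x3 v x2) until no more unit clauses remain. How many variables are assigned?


Unit propagation repeatedly assigns the literal in any unit clause, then simplifies.
Assignments in order: x2 = F.
No further unit clauses remain.
Total variables assigned = 1.

1


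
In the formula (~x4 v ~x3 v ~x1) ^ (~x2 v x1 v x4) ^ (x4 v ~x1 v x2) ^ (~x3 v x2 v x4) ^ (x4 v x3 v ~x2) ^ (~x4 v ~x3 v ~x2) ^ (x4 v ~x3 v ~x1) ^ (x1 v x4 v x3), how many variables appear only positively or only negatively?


A pure literal appears in only one polarity across all clauses.
No pure literals found.
Count = 0.

0


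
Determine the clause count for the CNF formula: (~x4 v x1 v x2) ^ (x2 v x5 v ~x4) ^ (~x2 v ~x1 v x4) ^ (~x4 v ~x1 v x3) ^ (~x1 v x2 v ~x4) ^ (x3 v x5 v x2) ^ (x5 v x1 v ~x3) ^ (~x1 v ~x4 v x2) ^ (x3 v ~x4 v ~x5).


Each group enclosed in parentheses joined by ^ is one clause.
Counting the conjuncts: 9 clauses.

9


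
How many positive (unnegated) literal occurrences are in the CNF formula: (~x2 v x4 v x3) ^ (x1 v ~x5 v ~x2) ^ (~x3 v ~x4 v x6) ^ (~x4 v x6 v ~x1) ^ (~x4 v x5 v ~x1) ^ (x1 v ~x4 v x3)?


Scan each clause for unnegated literals.
Clause 1: 2 positive; Clause 2: 1 positive; Clause 3: 1 positive; Clause 4: 1 positive; Clause 5: 1 positive; Clause 6: 2 positive.
Total positive literal occurrences = 8.

8


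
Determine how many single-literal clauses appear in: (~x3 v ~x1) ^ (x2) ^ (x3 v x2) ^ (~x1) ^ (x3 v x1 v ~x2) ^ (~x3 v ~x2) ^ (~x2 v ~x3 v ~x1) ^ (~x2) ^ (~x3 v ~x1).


A unit clause contains exactly one literal.
Unit clauses found: (x2), (~x1), (~x2).
Count = 3.

3


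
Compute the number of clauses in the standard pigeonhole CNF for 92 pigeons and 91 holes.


The PHP encoding has two parts:
1) At-least-one-hole clauses: 92 (one per pigeon, each with 91 literals).
2) At-most-one-pigeon-per-hole clauses: 91 holes * C(92,2) = 91 * 4186 = 380926.
Total clauses = 92 + 380926 = 381018.

381018


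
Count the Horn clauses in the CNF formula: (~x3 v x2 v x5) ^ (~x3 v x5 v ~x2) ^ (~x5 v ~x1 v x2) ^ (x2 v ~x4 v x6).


A Horn clause has at most one positive literal.
Clause 1: 2 positive lit(s) -> not Horn
Clause 2: 1 positive lit(s) -> Horn
Clause 3: 1 positive lit(s) -> Horn
Clause 4: 2 positive lit(s) -> not Horn
Total Horn clauses = 2.

2


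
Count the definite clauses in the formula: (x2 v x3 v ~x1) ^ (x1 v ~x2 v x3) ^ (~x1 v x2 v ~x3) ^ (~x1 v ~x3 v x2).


A definite clause has exactly one positive literal.
Clause 1: 2 positive -> not definite
Clause 2: 2 positive -> not definite
Clause 3: 1 positive -> definite
Clause 4: 1 positive -> definite
Definite clause count = 2.

2


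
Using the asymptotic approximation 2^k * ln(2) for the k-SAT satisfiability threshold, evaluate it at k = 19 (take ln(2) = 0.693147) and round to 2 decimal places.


Using the asymptotic formula: threshold ~ 2^k * ln(2).
2^19 = 524288.
524288 * 0.693147 = 363408.65.

363408.65


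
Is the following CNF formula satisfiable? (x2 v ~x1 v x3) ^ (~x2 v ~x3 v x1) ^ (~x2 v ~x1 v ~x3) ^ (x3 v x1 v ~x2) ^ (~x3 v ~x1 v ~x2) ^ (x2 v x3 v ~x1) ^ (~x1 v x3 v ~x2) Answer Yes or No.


Check all 8 possible truth assignments.
Number of satisfying assignments found: 3.
The formula is satisfiable.

Yes


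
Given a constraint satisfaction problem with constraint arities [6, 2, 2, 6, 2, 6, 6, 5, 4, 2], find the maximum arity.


The arities are: 6, 2, 2, 6, 2, 6, 6, 5, 4, 2.
Scan for the maximum value.
Maximum arity = 6.

6


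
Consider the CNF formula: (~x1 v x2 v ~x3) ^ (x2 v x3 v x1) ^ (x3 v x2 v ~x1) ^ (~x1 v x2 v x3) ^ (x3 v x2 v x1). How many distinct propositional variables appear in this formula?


Identify each distinct variable in the formula.
Variables found: x1, x2, x3.
Total distinct variables = 3.

3


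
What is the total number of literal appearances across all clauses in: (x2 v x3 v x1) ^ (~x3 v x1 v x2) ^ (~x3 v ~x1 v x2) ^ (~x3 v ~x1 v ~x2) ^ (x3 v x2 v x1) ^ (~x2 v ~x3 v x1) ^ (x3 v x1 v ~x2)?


Clause lengths: 3, 3, 3, 3, 3, 3, 3.
Sum = 3 + 3 + 3 + 3 + 3 + 3 + 3 = 21.

21


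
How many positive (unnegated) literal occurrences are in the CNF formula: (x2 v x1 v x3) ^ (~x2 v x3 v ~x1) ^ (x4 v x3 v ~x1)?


Scan each clause for unnegated literals.
Clause 1: 3 positive; Clause 2: 1 positive; Clause 3: 2 positive.
Total positive literal occurrences = 6.

6


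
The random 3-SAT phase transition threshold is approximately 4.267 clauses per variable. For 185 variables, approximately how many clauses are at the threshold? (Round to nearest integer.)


The 3-SAT phase transition occurs at approximately 4.267 clauses per variable.
m = 4.267 * 185 = 789.395.
Rounded to nearest integer: 789.

789


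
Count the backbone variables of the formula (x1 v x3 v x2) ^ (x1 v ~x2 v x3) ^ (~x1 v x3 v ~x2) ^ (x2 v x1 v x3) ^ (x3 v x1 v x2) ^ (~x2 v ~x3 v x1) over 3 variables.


Find all satisfying assignments: 4 model(s).
Check which variables have the same value in every model.
No variable is fixed across all models.
Backbone size = 0.

0


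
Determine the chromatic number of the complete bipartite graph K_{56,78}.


K_{56,78} is bipartite by definition: the two parts are independent sets, with every edge crossing between them.
Color all vertices in one part with color 1 and all vertices in the other part with color 2.
Since the graph has at least one edge, one color does not suffice.
Chromatic number = 2.

2


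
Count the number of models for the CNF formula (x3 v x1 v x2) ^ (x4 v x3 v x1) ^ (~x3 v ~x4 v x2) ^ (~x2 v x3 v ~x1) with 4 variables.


Enumerate all 16 truth assignments over 4 variables.
Test each against every clause.
Satisfying assignments found: 9.

9


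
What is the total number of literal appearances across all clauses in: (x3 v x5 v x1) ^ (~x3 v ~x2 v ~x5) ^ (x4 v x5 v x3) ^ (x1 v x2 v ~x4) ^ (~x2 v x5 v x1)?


Clause lengths: 3, 3, 3, 3, 3.
Sum = 3 + 3 + 3 + 3 + 3 = 15.

15


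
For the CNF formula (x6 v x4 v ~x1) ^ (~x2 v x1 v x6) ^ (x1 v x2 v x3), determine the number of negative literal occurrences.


Scan each clause for negated literals.
Clause 1: 1 negative; Clause 2: 1 negative; Clause 3: 0 negative.
Total negative literal occurrences = 2.

2


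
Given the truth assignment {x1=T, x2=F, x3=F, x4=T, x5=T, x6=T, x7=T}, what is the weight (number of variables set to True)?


The weight is the number of variables assigned True.
True variables: x1, x4, x5, x6, x7.
Weight = 5.

5


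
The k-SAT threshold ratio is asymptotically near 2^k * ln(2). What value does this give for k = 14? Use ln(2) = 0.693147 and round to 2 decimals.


Using the asymptotic formula: threshold ~ 2^k * ln(2).
2^14 = 16384.
16384 * 0.693147 = 11356.52.

11356.52


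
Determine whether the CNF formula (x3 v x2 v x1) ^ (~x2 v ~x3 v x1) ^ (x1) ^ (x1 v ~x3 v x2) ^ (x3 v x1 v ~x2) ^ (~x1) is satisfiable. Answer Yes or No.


Check all 8 possible truth assignments.
Number of satisfying assignments found: 0.
The formula is unsatisfiable.

No


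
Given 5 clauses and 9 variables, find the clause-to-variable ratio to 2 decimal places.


Clause-to-variable ratio = clauses / variables.
5 / 9 = 0.56.

0.56


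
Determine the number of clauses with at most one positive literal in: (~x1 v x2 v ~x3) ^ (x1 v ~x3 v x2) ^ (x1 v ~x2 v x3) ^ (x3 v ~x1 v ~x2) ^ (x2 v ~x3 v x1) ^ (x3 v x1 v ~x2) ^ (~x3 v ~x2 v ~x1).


A Horn clause has at most one positive literal.
Clause 1: 1 positive lit(s) -> Horn
Clause 2: 2 positive lit(s) -> not Horn
Clause 3: 2 positive lit(s) -> not Horn
Clause 4: 1 positive lit(s) -> Horn
Clause 5: 2 positive lit(s) -> not Horn
Clause 6: 2 positive lit(s) -> not Horn
Clause 7: 0 positive lit(s) -> Horn
Total Horn clauses = 3.

3


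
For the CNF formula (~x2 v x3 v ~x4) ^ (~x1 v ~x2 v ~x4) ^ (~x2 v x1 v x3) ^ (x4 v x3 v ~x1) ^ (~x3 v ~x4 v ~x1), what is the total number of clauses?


Each group enclosed in parentheses joined by ^ is one clause.
Counting the conjuncts: 5 clauses.

5


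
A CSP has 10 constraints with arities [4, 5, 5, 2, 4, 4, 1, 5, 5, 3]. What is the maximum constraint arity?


The arities are: 4, 5, 5, 2, 4, 4, 1, 5, 5, 3.
Scan for the maximum value.
Maximum arity = 5.

5


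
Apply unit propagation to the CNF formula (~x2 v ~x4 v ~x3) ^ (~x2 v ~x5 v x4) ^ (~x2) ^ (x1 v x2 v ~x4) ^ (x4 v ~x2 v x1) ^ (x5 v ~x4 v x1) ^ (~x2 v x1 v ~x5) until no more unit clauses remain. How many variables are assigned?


Unit propagation repeatedly assigns the literal in any unit clause, then simplifies.
Assignments in order: x2 = F.
No further unit clauses remain.
Total variables assigned = 1.

1


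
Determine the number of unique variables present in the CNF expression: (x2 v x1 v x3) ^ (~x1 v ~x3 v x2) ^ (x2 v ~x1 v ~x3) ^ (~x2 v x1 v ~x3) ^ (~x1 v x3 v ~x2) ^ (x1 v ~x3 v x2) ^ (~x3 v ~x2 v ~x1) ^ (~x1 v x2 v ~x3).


Identify each distinct variable in the formula.
Variables found: x1, x2, x3.
Total distinct variables = 3.

3


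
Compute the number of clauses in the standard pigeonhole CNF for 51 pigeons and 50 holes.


The PHP encoding has two parts:
1) At-least-one-hole clauses: 51 (one per pigeon, each with 50 literals).
2) At-most-one-pigeon-per-hole clauses: 50 holes * C(51,2) = 50 * 1275 = 63750.
Total clauses = 51 + 63750 = 63801.

63801


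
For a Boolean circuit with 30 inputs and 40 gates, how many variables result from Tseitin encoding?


The Tseitin transformation introduces one auxiliary variable per gate.
Total variables = inputs + gates = 30 + 40 = 70.

70


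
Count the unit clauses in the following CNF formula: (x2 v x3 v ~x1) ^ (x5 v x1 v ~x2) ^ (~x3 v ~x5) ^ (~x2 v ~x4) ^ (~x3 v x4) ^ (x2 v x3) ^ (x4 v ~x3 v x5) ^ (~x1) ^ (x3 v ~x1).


A unit clause contains exactly one literal.
Unit clauses found: (~x1).
Count = 1.

1


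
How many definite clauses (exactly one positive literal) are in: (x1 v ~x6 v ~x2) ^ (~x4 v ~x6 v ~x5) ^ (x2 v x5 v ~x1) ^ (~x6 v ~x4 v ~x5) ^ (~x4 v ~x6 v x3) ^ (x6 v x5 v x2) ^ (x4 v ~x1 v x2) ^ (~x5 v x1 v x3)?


A definite clause has exactly one positive literal.
Clause 1: 1 positive -> definite
Clause 2: 0 positive -> not definite
Clause 3: 2 positive -> not definite
Clause 4: 0 positive -> not definite
Clause 5: 1 positive -> definite
Clause 6: 3 positive -> not definite
Clause 7: 2 positive -> not definite
Clause 8: 2 positive -> not definite
Definite clause count = 2.

2


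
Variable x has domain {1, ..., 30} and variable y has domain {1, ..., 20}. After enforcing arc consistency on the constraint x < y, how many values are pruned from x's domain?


For the constraint x < y, x needs a supporting value in y's domain.
x can be at most 19 (one less than y's maximum).
Valid x values from domain: 19 out of 30.
Pruned = 30 - 19 = 11.

11


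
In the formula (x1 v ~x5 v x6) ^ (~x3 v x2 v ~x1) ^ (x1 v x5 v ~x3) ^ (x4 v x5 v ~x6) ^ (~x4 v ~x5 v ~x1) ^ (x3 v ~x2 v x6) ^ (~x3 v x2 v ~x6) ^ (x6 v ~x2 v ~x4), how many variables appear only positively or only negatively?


A pure literal appears in only one polarity across all clauses.
No pure literals found.
Count = 0.

0


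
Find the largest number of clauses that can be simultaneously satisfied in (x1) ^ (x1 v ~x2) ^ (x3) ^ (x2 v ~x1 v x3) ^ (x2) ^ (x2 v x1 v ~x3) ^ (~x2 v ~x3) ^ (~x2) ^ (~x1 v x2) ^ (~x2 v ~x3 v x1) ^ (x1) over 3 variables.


Enumerate all 8 truth assignments.
For each, count how many of the 11 clauses are satisfied.
The formula is not fully satisfiable, so the maximum is below 11.
Maximum simultaneously satisfiable clauses = 9.

9


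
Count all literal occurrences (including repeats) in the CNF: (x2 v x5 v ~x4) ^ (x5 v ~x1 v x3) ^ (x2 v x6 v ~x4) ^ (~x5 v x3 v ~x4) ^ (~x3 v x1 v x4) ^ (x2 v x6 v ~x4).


Clause lengths: 3, 3, 3, 3, 3, 3.
Sum = 3 + 3 + 3 + 3 + 3 + 3 = 18.

18


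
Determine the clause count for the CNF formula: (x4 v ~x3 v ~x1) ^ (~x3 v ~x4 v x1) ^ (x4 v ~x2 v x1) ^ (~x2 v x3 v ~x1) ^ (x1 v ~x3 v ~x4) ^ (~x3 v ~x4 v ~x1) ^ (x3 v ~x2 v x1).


Each group enclosed in parentheses joined by ^ is one clause.
Counting the conjuncts: 7 clauses.

7


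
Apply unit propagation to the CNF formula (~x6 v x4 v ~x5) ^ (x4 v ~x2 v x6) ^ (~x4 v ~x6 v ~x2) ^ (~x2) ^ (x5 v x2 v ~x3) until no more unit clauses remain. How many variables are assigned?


Unit propagation repeatedly assigns the literal in any unit clause, then simplifies.
Assignments in order: x2 = F.
No further unit clauses remain.
Total variables assigned = 1.

1


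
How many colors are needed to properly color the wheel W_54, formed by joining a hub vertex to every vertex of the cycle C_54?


W_54 consists of the cycle C_54 together with a hub vertex adjacent to every cycle vertex.
The cycle C_54 needs 2 colors (even cycle -> 2).
The hub is adjacent to every cycle vertex, so it must receive a new color distinct from all of them.
Chromatic number = 2 + 1 = 3.

3


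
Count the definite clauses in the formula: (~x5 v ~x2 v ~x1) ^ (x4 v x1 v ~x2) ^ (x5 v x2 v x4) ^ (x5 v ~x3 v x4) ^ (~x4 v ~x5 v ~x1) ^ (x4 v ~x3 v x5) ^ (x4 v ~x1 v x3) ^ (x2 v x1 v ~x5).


A definite clause has exactly one positive literal.
Clause 1: 0 positive -> not definite
Clause 2: 2 positive -> not definite
Clause 3: 3 positive -> not definite
Clause 4: 2 positive -> not definite
Clause 5: 0 positive -> not definite
Clause 6: 2 positive -> not definite
Clause 7: 2 positive -> not definite
Clause 8: 2 positive -> not definite
Definite clause count = 0.

0


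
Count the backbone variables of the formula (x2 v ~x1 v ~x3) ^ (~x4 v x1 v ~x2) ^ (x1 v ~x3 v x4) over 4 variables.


Find all satisfying assignments: 10 model(s).
Check which variables have the same value in every model.
No variable is fixed across all models.
Backbone size = 0.

0


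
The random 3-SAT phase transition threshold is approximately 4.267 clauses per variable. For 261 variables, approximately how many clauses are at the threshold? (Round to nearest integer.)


The 3-SAT phase transition occurs at approximately 4.267 clauses per variable.
m = 4.267 * 261 = 1113.687.
Rounded to nearest integer: 1114.

1114


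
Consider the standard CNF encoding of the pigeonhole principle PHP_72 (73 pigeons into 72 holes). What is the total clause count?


The PHP encoding has two parts:
1) At-least-one-hole clauses: 73 (one per pigeon, each with 72 literals).
2) At-most-one-pigeon-per-hole clauses: 72 holes * C(73,2) = 72 * 2628 = 189216.
Total clauses = 73 + 189216 = 189289.

189289
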